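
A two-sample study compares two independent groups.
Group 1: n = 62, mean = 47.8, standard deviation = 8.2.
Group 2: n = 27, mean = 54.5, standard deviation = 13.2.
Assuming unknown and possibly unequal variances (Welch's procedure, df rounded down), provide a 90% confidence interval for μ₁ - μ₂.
(-11.34, -2.06)

Difference: x̄₁ - x̄₂ = -6.70
SE = √(s₁²/n₁ + s₂²/n₂) = √(8.2²/62 + 13.2²/27) = 2.7455
df = 35.05 → 35 (Welch–Satterthwaite, rounded down)
t* = 1.690

CI: -6.70 ± 1.690 · 2.7455 = -6.70 ± 4.64 = (-11.34, -2.06)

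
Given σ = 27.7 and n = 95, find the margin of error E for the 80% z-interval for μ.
Margin of error = 3.64

Margin of error = z* · σ/√n
= 1.282 · 27.7/√95
= 1.282 · 27.7/9.7468
= 3.64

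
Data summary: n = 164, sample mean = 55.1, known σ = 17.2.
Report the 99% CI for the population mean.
(51.64, 58.56)

z-interval (σ known):
z* = 2.576 for 99% confidence

Margin of error = z* · σ/√n = 2.576 · 17.2/√164 = 3.46

CI: (55.1 - 3.46, 55.1 + 3.46) = (51.64, 58.56)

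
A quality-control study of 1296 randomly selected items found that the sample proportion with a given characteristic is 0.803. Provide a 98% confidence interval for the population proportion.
(0.777, 0.829)

Proportion CI:
SE = √(p̂(1-p̂)/n) = √(0.803 · 0.197 / 1296) = 0.01105

z* = 2.326
Margin = z* · SE = 2.326 · 0.01105 = 0.0257

CI: 0.803 ± 0.0257 = (0.777, 0.829)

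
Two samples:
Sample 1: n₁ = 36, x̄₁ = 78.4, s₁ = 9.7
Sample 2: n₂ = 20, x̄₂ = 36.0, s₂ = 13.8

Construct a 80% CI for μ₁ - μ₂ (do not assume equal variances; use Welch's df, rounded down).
(37.83, 46.97)

Difference: x̄₁ - x̄₂ = 42.40
SE = √(s₁²/n₁ + s₂²/n₂) = √(9.7²/36 + 13.8²/20) = 3.4836
df = 29.65 → 29 (Welch–Satterthwaite, rounded down)
t* = 1.311

CI: 42.40 ± 1.311 · 3.4836 = 42.40 ± 4.57 = (37.83, 46.97)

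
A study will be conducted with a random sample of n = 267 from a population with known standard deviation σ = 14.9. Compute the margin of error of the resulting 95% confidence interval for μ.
Margin of error = 1.79

Margin of error = z* · σ/√n
= 1.960 · 14.9/√267
= 1.960 · 14.9/16.3401
= 1.79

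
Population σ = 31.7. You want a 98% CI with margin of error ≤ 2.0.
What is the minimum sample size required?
n ≥ 1360

For margin E ≤ 2.0:
n ≥ (z* · σ / E)²
n ≥ (2.326 · 31.7 / 2.0)²
n ≥ 1359.18

Minimum n = 1360 (rounding up)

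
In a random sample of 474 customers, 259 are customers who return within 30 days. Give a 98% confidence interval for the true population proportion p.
(0.493, 0.600)

Proportion CI:
p̂ = 259/474 = 0.54641
SE = √(p̂(1-p̂)/n) = √(0.54641 · 0.45359 / 474) = 0.02287

z* = 2.326
Margin = z* · SE = 2.326 · 0.02287 = 0.0532

CI: 0.54641 ± 0.0532 = (0.493, 0.600)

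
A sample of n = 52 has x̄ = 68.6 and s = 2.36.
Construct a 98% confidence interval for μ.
(67.81, 69.39)

t-interval (σ unknown):
df = n - 1 = 51
t* = 2.402 for 98% confidence

Margin of error = t* · s/√n = 2.402 · 2.36/√52 = 0.79

CI: (67.81, 69.39)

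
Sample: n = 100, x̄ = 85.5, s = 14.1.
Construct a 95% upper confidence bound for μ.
μ ≤ 87.84

Upper bound (one-sided):
t* = 1.660 (one-sided for 95%)
Upper bound = x̄ + t* · s/√n = 85.5 + 1.660 · 14.1/√100 = 87.84

We are 95% confident that μ ≤ 87.84.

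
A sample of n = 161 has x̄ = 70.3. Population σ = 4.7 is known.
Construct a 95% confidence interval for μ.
(69.57, 71.03)

z-interval (σ known):
z* = 1.960 for 95% confidence

Margin of error = z* · σ/√n = 1.960 · 4.7/√161 = 0.73

CI: (70.3 - 0.73, 70.3 + 0.73) = (69.57, 71.03)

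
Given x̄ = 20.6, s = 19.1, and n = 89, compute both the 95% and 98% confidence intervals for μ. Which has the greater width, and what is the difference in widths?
98% CI is wider by 1.54

df = 88
95% CI: t* = 1.987, (16.58, 24.62), width = 2 · t* · s/√n = 8.05
98% CI: t* = 2.369, (15.80, 25.40), width = 2 · t* · s/√n = 9.59

The 98% CI is wider by 9.59 - 8.05 = 1.54.
Higher confidence requires a wider interval.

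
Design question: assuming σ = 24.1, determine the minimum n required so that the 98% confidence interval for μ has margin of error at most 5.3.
n ≥ 112

For margin E ≤ 5.3:
n ≥ (z* · σ / E)²
n ≥ (2.326 · 24.1 / 5.3)²
n ≥ 111.87

Minimum n = 112 (rounding up)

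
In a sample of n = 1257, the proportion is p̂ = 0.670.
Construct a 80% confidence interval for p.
(0.653, 0.687)

Proportion CI:
SE = √(p̂(1-p̂)/n) = √(0.670 · 0.330 / 1257) = 0.01326

z* = 1.282
Margin = z* · SE = 1.282 · 0.01326 = 0.0170

CI: 0.670 ± 0.0170 = (0.653, 0.687)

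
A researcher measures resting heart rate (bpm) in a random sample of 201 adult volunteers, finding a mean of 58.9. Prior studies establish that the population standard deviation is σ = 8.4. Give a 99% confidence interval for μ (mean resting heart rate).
(57.37, 60.43)

z-interval (σ known):
z* = 2.576 for 99% confidence

Margin of error = z* · σ/√n = 2.576 · 8.4/√201 = 1.53

CI: (58.9 - 1.53, 58.9 + 1.53) = (57.37, 60.43)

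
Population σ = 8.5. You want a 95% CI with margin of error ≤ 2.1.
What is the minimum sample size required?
n ≥ 63

For margin E ≤ 2.1:
n ≥ (z* · σ / E)²
n ≥ (1.960 · 8.5 / 2.1)²
n ≥ 62.94

Minimum n = 63 (rounding up)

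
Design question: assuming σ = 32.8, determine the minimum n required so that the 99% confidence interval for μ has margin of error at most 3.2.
n ≥ 698

For margin E ≤ 3.2:
n ≥ (z* · σ / E)²
n ≥ (2.576 · 32.8 / 3.2)²
n ≥ 697.17

Minimum n = 698 (rounding up)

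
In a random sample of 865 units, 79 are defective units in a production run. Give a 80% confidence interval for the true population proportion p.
(0.079, 0.104)

Proportion CI:
p̂ = 79/865 = 0.09133
SE = √(p̂(1-p̂)/n) = √(0.09133 · 0.90867 / 865) = 0.00979

z* = 1.282
Margin = z* · SE = 1.282 · 0.00979 = 0.0126

CI: 0.09133 ± 0.0126 = (0.079, 0.104)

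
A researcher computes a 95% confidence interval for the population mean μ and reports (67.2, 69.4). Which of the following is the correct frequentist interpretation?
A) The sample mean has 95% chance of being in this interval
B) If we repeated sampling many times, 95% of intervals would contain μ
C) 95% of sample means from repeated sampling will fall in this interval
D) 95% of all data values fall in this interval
B

A) Wrong — x̄ is observed and sits in the interval by construction.
B) Correct — this is the frequentist long-run coverage interpretation.
C) Wrong — coverage applies to intervals containing μ, not to future x̄ values.
D) Wrong — a CI is about the parameter μ, not individual data values.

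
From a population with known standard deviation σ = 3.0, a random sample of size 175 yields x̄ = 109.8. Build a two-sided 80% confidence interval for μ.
(109.51, 110.09)

z-interval (σ known):
z* = 1.282 for 80% confidence

Margin of error = z* · σ/√n = 1.282 · 3.0/√175 = 0.29

CI: (109.8 - 0.29, 109.8 + 0.29) = (109.51, 110.09)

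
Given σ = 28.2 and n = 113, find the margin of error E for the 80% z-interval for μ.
Margin of error = 3.40

Margin of error = z* · σ/√n
= 1.282 · 28.2/√113
= 1.282 · 28.2/10.6301
= 3.40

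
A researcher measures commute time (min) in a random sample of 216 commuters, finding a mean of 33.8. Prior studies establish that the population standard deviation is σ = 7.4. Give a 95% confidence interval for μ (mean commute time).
(32.81, 34.79)

z-interval (σ known):
z* = 1.960 for 95% confidence

Margin of error = z* · σ/√n = 1.960 · 7.4/√216 = 0.99

CI: (33.8 - 0.99, 33.8 + 0.99) = (32.81, 34.79)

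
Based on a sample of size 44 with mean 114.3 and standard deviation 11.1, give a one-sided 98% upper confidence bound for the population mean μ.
μ ≤ 117.84

Upper bound (one-sided):
t* = 2.118 (one-sided for 98%)
Upper bound = x̄ + t* · s/√n = 114.3 + 2.118 · 11.1/√44 = 117.84

We are 98% confident that μ ≤ 117.84.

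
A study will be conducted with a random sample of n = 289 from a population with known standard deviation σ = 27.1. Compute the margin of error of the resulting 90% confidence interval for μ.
Margin of error = 2.62

Margin of error = z* · σ/√n
= 1.645 · 27.1/√289
= 1.645 · 27.1/17.0000
= 2.62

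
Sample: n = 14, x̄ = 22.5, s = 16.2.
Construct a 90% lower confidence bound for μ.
μ ≥ 16.65

Lower bound (one-sided):
t* = 1.350 (one-sided for 90%)
Lower bound = x̄ - t* · s/√n = 22.5 - 1.350 · 16.2/√14 = 16.65

We are 90% confident that μ ≥ 16.65.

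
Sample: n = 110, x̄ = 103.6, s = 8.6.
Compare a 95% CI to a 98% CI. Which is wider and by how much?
98% CI is wider by 0.62

df = 109
95% CI: t* = 1.982, (101.97, 105.23), width = 2 · t* · s/√n = 3.25
98% CI: t* = 2.361, (101.66, 105.54), width = 2 · t* · s/√n = 3.87

The 98% CI is wider by 3.87 - 3.25 = 0.62.
Higher confidence requires a wider interval.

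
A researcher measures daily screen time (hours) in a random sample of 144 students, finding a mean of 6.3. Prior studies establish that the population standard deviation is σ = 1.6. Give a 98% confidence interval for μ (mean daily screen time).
(5.99, 6.61)

z-interval (σ known):
z* = 2.326 for 98% confidence

Margin of error = z* · σ/√n = 2.326 · 1.6/√144 = 0.31

CI: (6.3 - 0.31, 6.3 + 0.31) = (5.99, 6.61)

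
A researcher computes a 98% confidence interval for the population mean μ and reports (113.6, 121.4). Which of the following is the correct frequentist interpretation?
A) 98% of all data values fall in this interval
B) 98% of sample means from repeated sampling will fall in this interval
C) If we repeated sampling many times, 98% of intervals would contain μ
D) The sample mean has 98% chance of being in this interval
C

A) Wrong — a CI is about the parameter μ, not individual data values.
B) Wrong — coverage applies to intervals containing μ, not to future x̄ values.
C) Correct — this is the frequentist long-run coverage interpretation.
D) Wrong — x̄ is observed and sits in the interval by construction.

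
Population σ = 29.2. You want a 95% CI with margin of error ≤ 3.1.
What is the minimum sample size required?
n ≥ 341

For margin E ≤ 3.1:
n ≥ (z* · σ / E)²
n ≥ (1.960 · 29.2 / 3.1)²
n ≥ 340.84

Minimum n = 341 (rounding up)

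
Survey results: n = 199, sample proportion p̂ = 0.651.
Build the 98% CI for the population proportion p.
(0.572, 0.730)

Proportion CI:
SE = √(p̂(1-p̂)/n) = √(0.651 · 0.349 / 199) = 0.03379

z* = 2.326
Margin = z* · SE = 2.326 · 0.03379 = 0.0786

CI: 0.651 ± 0.0786 = (0.572, 0.730)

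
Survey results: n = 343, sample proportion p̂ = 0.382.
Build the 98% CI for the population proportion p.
(0.321, 0.443)

Proportion CI:
SE = √(p̂(1-p̂)/n) = √(0.382 · 0.618 / 343) = 0.02623

z* = 2.326
Margin = z* · SE = 2.326 · 0.02623 = 0.0610

CI: 0.382 ± 0.0610 = (0.321, 0.443)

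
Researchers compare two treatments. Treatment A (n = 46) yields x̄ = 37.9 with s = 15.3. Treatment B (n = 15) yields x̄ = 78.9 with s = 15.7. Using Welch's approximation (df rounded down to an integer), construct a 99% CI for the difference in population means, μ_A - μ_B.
(-54.02, -27.98)

Difference: x̄₁ - x̄₂ = -41.00
SE = √(s₁²/n₁ + s₂²/n₂) = √(15.3²/46 + 15.7²/15) = 4.6391
df = 23.32 → 23 (Welch–Satterthwaite, rounded down)
t* = 2.807

CI: -41.00 ± 2.807 · 4.6391 = -41.00 ± 13.02 = (-54.02, -27.98)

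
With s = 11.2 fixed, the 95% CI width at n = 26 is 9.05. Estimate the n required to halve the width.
n ≈ 104

CI width ∝ 1/√n
To reduce width by factor 2, need √n to grow by 2 → need 2² = 4 times as many samples.

Current: n = 26, width = 9.05
New: n = 104, width ≈ 4.36

Width reduced by factor of 9.05/4.36 = 2.08.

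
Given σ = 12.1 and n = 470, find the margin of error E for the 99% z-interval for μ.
Margin of error = 1.44

Margin of error = z* · σ/√n
= 2.576 · 12.1/√470
= 2.576 · 12.1/21.6795
= 1.44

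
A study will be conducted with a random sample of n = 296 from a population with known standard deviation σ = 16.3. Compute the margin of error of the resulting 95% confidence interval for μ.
Margin of error = 1.86

Margin of error = z* · σ/√n
= 1.960 · 16.3/√296
= 1.960 · 16.3/17.2047
= 1.86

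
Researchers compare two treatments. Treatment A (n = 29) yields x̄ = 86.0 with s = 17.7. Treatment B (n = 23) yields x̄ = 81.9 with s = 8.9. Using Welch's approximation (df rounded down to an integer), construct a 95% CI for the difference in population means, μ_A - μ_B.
(-3.51, 11.71)

Difference: x̄₁ - x̄₂ = 4.10
SE = √(s₁²/n₁ + s₂²/n₂) = √(17.7²/29 + 8.9²/23) = 3.7745
df = 43.12 → 43 (Welch–Satterthwaite, rounded down)
t* = 2.017

CI: 4.10 ± 2.017 · 3.7745 = 4.10 ± 7.61 = (-3.51, 11.71)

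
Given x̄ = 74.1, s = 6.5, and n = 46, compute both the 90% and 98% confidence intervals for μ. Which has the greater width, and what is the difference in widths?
98% CI is wider by 1.40

df = 45
90% CI: t* = 1.679, (72.49, 75.71), width = 2 · t* · s/√n = 3.22
98% CI: t* = 2.412, (71.79, 76.41), width = 2 · t* · s/√n = 4.62

The 98% CI is wider by 4.62 - 3.22 = 1.40.
Higher confidence requires a wider interval.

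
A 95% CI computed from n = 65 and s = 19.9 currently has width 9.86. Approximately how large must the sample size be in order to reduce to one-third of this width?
n ≈ 585

CI width ∝ 1/√n
To reduce width by factor 3, need √n to grow by 3 → need 3² = 9 times as many samples.

Current: n = 65, width = 9.86
New: n = 585, width ≈ 3.23

Width reduced by factor of 9.86/3.23 = 3.05.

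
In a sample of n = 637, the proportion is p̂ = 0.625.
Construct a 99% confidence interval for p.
(0.576, 0.674)

Proportion CI:
SE = √(p̂(1-p̂)/n) = √(0.625 · 0.375 / 637) = 0.01918

z* = 2.576
Margin = z* · SE = 2.576 · 0.01918 = 0.0494

CI: 0.625 ± 0.0494 = (0.576, 0.674)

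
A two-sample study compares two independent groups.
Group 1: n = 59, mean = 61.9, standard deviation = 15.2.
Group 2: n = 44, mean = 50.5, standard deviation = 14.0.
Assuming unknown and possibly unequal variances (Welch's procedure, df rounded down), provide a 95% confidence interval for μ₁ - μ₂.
(5.66, 17.14)

Difference: x̄₁ - x̄₂ = 11.40
SE = √(s₁²/n₁ + s₂²/n₂) = √(15.2²/59 + 14.0²/44) = 2.8932
df = 96.53 → 96 (Welch–Satterthwaite, rounded down)
t* = 1.985

CI: 11.40 ± 1.985 · 2.8932 = 11.40 ± 5.74 = (5.66, 17.14)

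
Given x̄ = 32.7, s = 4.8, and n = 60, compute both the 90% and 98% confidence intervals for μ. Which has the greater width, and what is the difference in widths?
98% CI is wider by 0.89

df = 59
90% CI: t* = 1.671, (31.66, 33.74), width = 2 · t* · s/√n = 2.07
98% CI: t* = 2.391, (31.22, 34.18), width = 2 · t* · s/√n = 2.96

The 98% CI is wider by 2.96 - 2.07 = 0.89.
Higher confidence requires a wider interval.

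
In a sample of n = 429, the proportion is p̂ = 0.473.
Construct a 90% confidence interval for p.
(0.433, 0.513)

Proportion CI:
SE = √(p̂(1-p̂)/n) = √(0.473 · 0.527 / 429) = 0.02411

z* = 1.645
Margin = z* · SE = 1.645 · 0.02411 = 0.0397

CI: 0.473 ± 0.0397 = (0.433, 0.513)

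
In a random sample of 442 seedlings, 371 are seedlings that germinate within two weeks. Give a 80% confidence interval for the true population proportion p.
(0.817, 0.862)

Proportion CI:
p̂ = 371/442 = 0.83937
SE = √(p̂(1-p̂)/n) = √(0.83937 · 0.16063 / 442) = 0.01747

z* = 1.282
Margin = z* · SE = 1.282 · 0.01747 = 0.0224

CI: 0.83937 ± 0.0224 = (0.817, 0.862)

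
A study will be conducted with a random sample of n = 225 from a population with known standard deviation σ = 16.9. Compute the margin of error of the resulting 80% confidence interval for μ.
Margin of error = 1.44

Margin of error = z* · σ/√n
= 1.282 · 16.9/√225
= 1.282 · 16.9/15.0000
= 1.44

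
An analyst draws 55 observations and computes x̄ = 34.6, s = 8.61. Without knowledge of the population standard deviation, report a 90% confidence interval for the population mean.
(32.66, 36.54)

t-interval (σ unknown):
df = n - 1 = 54
t* = 1.674 for 90% confidence

Margin of error = t* · s/√n = 1.674 · 8.61/√55 = 1.94

CI: (32.66, 36.54)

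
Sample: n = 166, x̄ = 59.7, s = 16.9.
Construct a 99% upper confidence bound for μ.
μ ≤ 62.78

Upper bound (one-sided):
t* = 2.349 (one-sided for 99%)
Upper bound = x̄ + t* · s/√n = 59.7 + 2.349 · 16.9/√166 = 62.78

We are 99% confident that μ ≤ 62.78.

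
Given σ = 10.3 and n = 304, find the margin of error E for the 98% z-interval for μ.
Margin of error = 1.37

Margin of error = z* · σ/√n
= 2.326 · 10.3/√304
= 2.326 · 10.3/17.4356
= 1.37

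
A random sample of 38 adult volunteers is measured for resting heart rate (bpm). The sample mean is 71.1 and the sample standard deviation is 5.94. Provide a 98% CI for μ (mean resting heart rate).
(68.76, 73.44)

t-interval (σ unknown):
df = n - 1 = 37
t* = 2.431 for 98% confidence

Margin of error = t* · s/√n = 2.431 · 5.94/√38 = 2.34

CI: (68.76, 73.44)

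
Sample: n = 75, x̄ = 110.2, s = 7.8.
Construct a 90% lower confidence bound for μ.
μ ≥ 109.04

Lower bound (one-sided):
t* = 1.293 (one-sided for 90%)
Lower bound = x̄ - t* · s/√n = 110.2 - 1.293 · 7.8/√75 = 109.04

We are 90% confident that μ ≥ 109.04.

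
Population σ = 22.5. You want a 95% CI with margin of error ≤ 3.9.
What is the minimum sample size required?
n ≥ 128

For margin E ≤ 3.9:
n ≥ (z* · σ / E)²
n ≥ (1.960 · 22.5 / 3.9)²
n ≥ 127.86

Minimum n = 128 (rounding up)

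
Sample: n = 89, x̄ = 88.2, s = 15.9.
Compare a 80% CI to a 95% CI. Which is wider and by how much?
95% CI is wider by 2.35

df = 88
80% CI: t* = 1.291, (86.02, 90.38), width = 2 · t* · s/√n = 4.35
95% CI: t* = 1.987, (84.85, 91.55), width = 2 · t* · s/√n = 6.70

The 95% CI is wider by 6.70 - 4.35 = 2.35.
Higher confidence requires a wider interval.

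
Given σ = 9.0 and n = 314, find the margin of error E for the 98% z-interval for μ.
Margin of error = 1.18

Margin of error = z* · σ/√n
= 2.326 · 9.0/√314
= 2.326 · 9.0/17.7200
= 1.18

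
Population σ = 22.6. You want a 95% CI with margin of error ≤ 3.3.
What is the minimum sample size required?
n ≥ 181

For margin E ≤ 3.3:
n ≥ (z* · σ / E)²
n ≥ (1.960 · 22.6 / 3.3)²
n ≥ 180.18

Minimum n = 181 (rounding up)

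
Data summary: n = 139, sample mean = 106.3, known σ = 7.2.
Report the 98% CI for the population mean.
(104.88, 107.72)

z-interval (σ known):
z* = 2.326 for 98% confidence

Margin of error = z* · σ/√n = 2.326 · 7.2/√139 = 1.42

CI: (106.3 - 1.42, 106.3 + 1.42) = (104.88, 107.72)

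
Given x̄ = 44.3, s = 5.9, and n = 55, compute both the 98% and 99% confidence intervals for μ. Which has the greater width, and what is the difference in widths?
99% CI is wider by 0.44

df = 54
98% CI: t* = 2.397, (42.39, 46.21), width = 2 · t* · s/√n = 3.81
99% CI: t* = 2.670, (42.18, 46.42), width = 2 · t* · s/√n = 4.25

The 99% CI is wider by 4.25 - 3.81 = 0.44.
Higher confidence requires a wider interval.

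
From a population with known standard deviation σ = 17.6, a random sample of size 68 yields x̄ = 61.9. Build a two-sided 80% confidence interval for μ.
(59.16, 64.64)

z-interval (σ known):
z* = 1.282 for 80% confidence

Margin of error = z* · σ/√n = 1.282 · 17.6/√68 = 2.74

CI: (61.9 - 2.74, 61.9 + 2.74) = (59.16, 64.64)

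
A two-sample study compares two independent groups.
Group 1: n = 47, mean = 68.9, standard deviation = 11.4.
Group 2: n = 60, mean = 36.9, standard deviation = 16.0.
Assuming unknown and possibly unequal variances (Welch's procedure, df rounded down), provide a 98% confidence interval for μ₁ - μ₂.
(25.73, 38.27)

Difference: x̄₁ - x̄₂ = 32.00
SE = √(s₁²/n₁ + s₂²/n₂) = √(11.4²/47 + 16.0²/60) = 2.6517
df = 104.15 → 104 (Welch–Satterthwaite, rounded down)
t* = 2.363

CI: 32.00 ± 2.363 · 2.6517 = 32.00 ± 6.27 = (25.73, 38.27)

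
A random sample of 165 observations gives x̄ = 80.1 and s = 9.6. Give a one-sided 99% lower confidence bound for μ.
μ ≥ 78.34

Lower bound (one-sided):
t* = 2.349 (one-sided for 99%)
Lower bound = x̄ - t* · s/√n = 80.1 - 2.349 · 9.6/√165 = 78.34

We are 99% confident that μ ≥ 78.34.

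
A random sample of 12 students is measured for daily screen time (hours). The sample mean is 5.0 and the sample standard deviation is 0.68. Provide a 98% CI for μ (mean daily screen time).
(4.47, 5.53)

t-interval (σ unknown):
df = n - 1 = 11
t* = 2.718 for 98% confidence

Margin of error = t* · s/√n = 2.718 · 0.68/√12 = 0.53

CI: (4.47, 5.53)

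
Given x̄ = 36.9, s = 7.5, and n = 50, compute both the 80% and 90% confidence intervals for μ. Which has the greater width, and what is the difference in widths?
90% CI is wider by 0.80

df = 49
80% CI: t* = 1.299, (35.52, 38.28), width = 2 · t* · s/√n = 2.76
90% CI: t* = 1.677, (35.12, 38.68), width = 2 · t* · s/√n = 3.56

The 90% CI is wider by 3.56 - 2.76 = 0.80.
Higher confidence requires a wider interval.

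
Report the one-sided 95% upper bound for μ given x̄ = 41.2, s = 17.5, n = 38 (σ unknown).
μ ≤ 45.99

Upper bound (one-sided):
t* = 1.687 (one-sided for 95%)
Upper bound = x̄ + t* · s/√n = 41.2 + 1.687 · 17.5/√38 = 45.99

We are 95% confident that μ ≤ 45.99.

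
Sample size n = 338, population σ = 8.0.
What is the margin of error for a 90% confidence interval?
Margin of error = 0.72

Margin of error = z* · σ/√n
= 1.645 · 8.0/√338
= 1.645 · 8.0/18.3848
= 0.72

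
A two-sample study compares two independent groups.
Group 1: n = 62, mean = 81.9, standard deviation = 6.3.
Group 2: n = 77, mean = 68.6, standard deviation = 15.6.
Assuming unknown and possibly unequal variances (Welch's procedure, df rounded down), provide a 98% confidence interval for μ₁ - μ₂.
(8.69, 17.91)

Difference: x̄₁ - x̄₂ = 13.30
SE = √(s₁²/n₁ + s₂²/n₂) = √(6.3²/62 + 15.6²/77) = 1.9495
df = 104.56 → 104 (Welch–Satterthwaite, rounded down)
t* = 2.363

CI: 13.30 ± 2.363 · 1.9495 = 13.30 ± 4.61 = (8.69, 17.91)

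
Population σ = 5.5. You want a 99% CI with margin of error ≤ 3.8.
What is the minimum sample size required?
n ≥ 14

For margin E ≤ 3.8:
n ≥ (z* · σ / E)²
n ≥ (2.576 · 5.5 / 3.8)²
n ≥ 13.90

Minimum n = 14 (rounding up)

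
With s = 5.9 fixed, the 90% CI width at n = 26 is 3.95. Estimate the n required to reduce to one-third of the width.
n ≈ 234

CI width ∝ 1/√n
To reduce width by factor 3, need √n to grow by 3 → need 3² = 9 times as many samples.

Current: n = 26, width = 3.95
New: n = 234, width ≈ 1.27

Width reduced by factor of 3.95/1.27 = 3.11.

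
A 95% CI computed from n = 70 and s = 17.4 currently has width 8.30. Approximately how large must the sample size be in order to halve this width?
n ≈ 280

CI width ∝ 1/√n
To reduce width by factor 2, need √n to grow by 2 → need 2² = 4 times as many samples.

Current: n = 70, width = 8.30
New: n = 280, width ≈ 4.09

Width reduced by factor of 8.30/4.09 = 2.03.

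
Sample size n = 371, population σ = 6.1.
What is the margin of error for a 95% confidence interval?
Margin of error = 0.62

Margin of error = z* · σ/√n
= 1.960 · 6.1/√371
= 1.960 · 6.1/19.2614
= 0.62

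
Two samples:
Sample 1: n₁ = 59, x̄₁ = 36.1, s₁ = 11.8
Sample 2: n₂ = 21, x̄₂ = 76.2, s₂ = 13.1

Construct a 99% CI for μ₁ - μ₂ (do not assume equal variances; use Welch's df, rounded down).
(-48.99, -31.21)

Difference: x̄₁ - x̄₂ = -40.10
SE = √(s₁²/n₁ + s₂²/n₂) = √(11.8²/59 + 13.1²/21) = 3.2453
df = 32.29 → 32 (Welch–Satterthwaite, rounded down)
t* = 2.738

CI: -40.10 ± 2.738 · 3.2453 = -40.10 ± 8.89 = (-48.99, -31.21)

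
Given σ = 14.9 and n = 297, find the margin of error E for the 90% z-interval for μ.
Margin of error = 1.42

Margin of error = z* · σ/√n
= 1.645 · 14.9/√297
= 1.645 · 14.9/17.2337
= 1.42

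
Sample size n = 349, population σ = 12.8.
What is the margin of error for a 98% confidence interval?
Margin of error = 1.59

Margin of error = z* · σ/√n
= 2.326 · 12.8/√349
= 2.326 · 12.8/18.6815
= 1.59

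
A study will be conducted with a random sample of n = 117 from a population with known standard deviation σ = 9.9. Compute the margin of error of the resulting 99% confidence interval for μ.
Margin of error = 2.36

Margin of error = z* · σ/√n
= 2.576 · 9.9/√117
= 2.576 · 9.9/10.8167
= 2.36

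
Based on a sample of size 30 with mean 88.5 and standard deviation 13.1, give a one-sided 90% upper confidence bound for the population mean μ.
μ ≤ 91.64

Upper bound (one-sided):
t* = 1.311 (one-sided for 90%)
Upper bound = x̄ + t* · s/√n = 88.5 + 1.311 · 13.1/√30 = 91.64

We are 90% confident that μ ≤ 91.64.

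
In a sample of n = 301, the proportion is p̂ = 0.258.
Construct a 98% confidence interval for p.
(0.199, 0.317)

Proportion CI:
SE = √(p̂(1-p̂)/n) = √(0.258 · 0.742 / 301) = 0.02522

z* = 2.326
Margin = z* · SE = 2.326 · 0.02522 = 0.0587

CI: 0.258 ± 0.0587 = (0.199, 0.317)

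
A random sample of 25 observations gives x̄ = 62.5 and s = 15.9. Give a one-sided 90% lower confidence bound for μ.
μ ≥ 58.31

Lower bound (one-sided):
t* = 1.318 (one-sided for 90%)
Lower bound = x̄ - t* · s/√n = 62.5 - 1.318 · 15.9/√25 = 58.31

We are 90% confident that μ ≥ 58.31.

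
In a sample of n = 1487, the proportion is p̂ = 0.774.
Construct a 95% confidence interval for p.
(0.753, 0.795)

Proportion CI:
SE = √(p̂(1-p̂)/n) = √(0.774 · 0.226 / 1487) = 0.01085

z* = 1.960
Margin = z* · SE = 1.960 · 0.01085 = 0.0213

CI: 0.774 ± 0.0213 = (0.753, 0.795)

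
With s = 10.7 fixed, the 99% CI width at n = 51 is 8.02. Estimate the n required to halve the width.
n ≈ 204

CI width ∝ 1/√n
To reduce width by factor 2, need √n to grow by 2 → need 2² = 4 times as many samples.

Current: n = 51, width = 8.02
New: n = 204, width ≈ 3.90

Width reduced by factor of 8.02/3.90 = 2.06.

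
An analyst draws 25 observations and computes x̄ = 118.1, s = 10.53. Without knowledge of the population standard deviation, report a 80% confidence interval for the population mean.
(115.32, 120.88)

t-interval (σ unknown):
df = n - 1 = 24
t* = 1.318 for 80% confidence

Margin of error = t* · s/√n = 1.318 · 10.53/√25 = 2.78

CI: (115.32, 120.88)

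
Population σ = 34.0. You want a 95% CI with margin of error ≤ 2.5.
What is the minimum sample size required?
n ≥ 711

For margin E ≤ 2.5:
n ≥ (z* · σ / E)²
n ≥ (1.960 · 34.0 / 2.5)²
n ≥ 710.54

Minimum n = 711 (rounding up)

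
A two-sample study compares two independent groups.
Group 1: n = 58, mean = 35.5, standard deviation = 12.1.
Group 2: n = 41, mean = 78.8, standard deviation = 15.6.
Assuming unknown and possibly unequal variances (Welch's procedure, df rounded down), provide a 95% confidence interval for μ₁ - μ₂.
(-49.10, -37.50)

Difference: x̄₁ - x̄₂ = -43.30
SE = √(s₁²/n₁ + s₂²/n₂) = √(12.1²/58 + 15.6²/41) = 2.9086
df = 72.11 → 72 (Welch–Satterthwaite, rounded down)
t* = 1.993

CI: -43.30 ± 1.993 · 2.9086 = -43.30 ± 5.80 = (-49.10, -37.50)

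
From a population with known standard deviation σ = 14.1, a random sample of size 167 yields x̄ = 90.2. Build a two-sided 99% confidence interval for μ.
(87.39, 93.01)

z-interval (σ known):
z* = 2.576 for 99% confidence

Margin of error = z* · σ/√n = 2.576 · 14.1/√167 = 2.81

CI: (90.2 - 2.81, 90.2 + 2.81) = (87.39, 93.01)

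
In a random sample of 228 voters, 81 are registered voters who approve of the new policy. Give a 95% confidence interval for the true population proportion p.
(0.293, 0.417)

Proportion CI:
p̂ = 81/228 = 0.35526
SE = √(p̂(1-p̂)/n) = √(0.35526 · 0.64474 / 228) = 0.03170

z* = 1.960
Margin = z* · SE = 1.960 · 0.03170 = 0.0621

CI: 0.35526 ± 0.0621 = (0.293, 0.417)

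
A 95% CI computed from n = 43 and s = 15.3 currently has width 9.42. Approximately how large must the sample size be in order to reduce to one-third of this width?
n ≈ 387

CI width ∝ 1/√n
To reduce width by factor 3, need √n to grow by 3 → need 3² = 9 times as many samples.

Current: n = 43, width = 9.42
New: n = 387, width ≈ 3.06

Width reduced by factor of 9.42/3.06 = 3.08.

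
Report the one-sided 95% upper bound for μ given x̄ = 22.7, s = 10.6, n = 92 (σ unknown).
μ ≤ 24.54

Upper bound (one-sided):
t* = 1.662 (one-sided for 95%)
Upper bound = x̄ + t* · s/√n = 22.7 + 1.662 · 10.6/√92 = 24.54

We are 95% confident that μ ≤ 24.54.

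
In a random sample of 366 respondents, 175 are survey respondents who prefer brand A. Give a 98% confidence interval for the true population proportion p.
(0.417, 0.539)

Proportion CI:
p̂ = 175/366 = 0.47814
SE = √(p̂(1-p̂)/n) = √(0.47814 · 0.52186 / 366) = 0.02611

z* = 2.326
Margin = z* · SE = 2.326 · 0.02611 = 0.0607

CI: 0.47814 ± 0.0607 = (0.417, 0.539)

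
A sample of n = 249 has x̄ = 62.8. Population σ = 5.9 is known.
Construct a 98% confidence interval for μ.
(61.93, 63.67)

z-interval (σ known):
z* = 2.326 for 98% confidence

Margin of error = z* · σ/√n = 2.326 · 5.9/√249 = 0.87

CI: (62.8 - 0.87, 62.8 + 0.87) = (61.93, 63.67)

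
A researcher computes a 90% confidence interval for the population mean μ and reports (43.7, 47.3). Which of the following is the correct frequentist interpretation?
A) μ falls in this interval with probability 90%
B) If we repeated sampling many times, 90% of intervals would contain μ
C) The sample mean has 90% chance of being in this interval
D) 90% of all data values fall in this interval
B

A) Wrong — μ is fixed; the randomness lives in the interval, not in μ.
B) Correct — this is the frequentist long-run coverage interpretation.
C) Wrong — x̄ is observed and sits in the interval by construction.
D) Wrong — a CI is about the parameter μ, not individual data values.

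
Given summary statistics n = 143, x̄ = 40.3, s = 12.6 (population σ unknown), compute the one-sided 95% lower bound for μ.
μ ≥ 38.56

Lower bound (one-sided):
t* = 1.656 (one-sided for 95%)
Lower bound = x̄ - t* · s/√n = 40.3 - 1.656 · 12.6/√143 = 38.56

We are 95% confident that μ ≥ 38.56.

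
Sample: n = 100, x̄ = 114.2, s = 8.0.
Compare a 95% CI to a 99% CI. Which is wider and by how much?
99% CI is wider by 1.03

df = 99
95% CI: t* = 1.984, (112.61, 115.79), width = 2 · t* · s/√n = 3.17
99% CI: t* = 2.626, (112.10, 116.30), width = 2 · t* · s/√n = 4.20

The 99% CI is wider by 4.20 - 3.17 = 1.03.
Higher confidence requires a wider interval.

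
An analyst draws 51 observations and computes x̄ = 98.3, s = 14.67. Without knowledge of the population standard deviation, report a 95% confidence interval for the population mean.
(94.17, 102.43)

t-interval (σ unknown):
df = n - 1 = 50
t* = 2.009 for 95% confidence

Margin of error = t* · s/√n = 2.009 · 14.67/√51 = 4.13

CI: (94.17, 102.43)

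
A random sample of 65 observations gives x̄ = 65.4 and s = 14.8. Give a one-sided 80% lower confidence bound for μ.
μ ≥ 63.85

Lower bound (one-sided):
t* = 0.847 (one-sided for 80%)
Lower bound = x̄ - t* · s/√n = 65.4 - 0.847 · 14.8/√65 = 63.85

We are 80% confident that μ ≥ 63.85.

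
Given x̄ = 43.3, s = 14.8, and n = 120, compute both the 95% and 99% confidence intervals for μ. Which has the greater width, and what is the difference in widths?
99% CI is wider by 1.72

df = 119
95% CI: t* = 1.980, (40.62, 45.98), width = 2 · t* · s/√n = 5.35
99% CI: t* = 2.618, (39.76, 46.84), width = 2 · t* · s/√n = 7.07

The 99% CI is wider by 7.07 - 5.35 = 1.72.
Higher confidence requires a wider interval.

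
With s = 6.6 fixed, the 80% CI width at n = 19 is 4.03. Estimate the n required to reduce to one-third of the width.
n ≈ 171

CI width ∝ 1/√n
To reduce width by factor 3, need √n to grow by 3 → need 3² = 9 times as many samples.

Current: n = 19, width = 4.03
New: n = 171, width ≈ 1.30

Width reduced by factor of 4.03/1.30 = 3.10.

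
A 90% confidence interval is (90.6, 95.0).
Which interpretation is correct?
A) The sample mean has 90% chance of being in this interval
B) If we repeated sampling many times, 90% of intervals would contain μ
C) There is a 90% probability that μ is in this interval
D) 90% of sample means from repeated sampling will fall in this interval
B

A) Wrong — x̄ is observed and sits in the interval by construction.
B) Correct — this is the frequentist long-run coverage interpretation.
C) Wrong — μ is fixed; the randomness lives in the interval, not in μ.
D) Wrong — coverage applies to intervals containing μ, not to future x̄ values.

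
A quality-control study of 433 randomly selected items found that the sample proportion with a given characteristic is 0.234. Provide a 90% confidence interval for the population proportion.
(0.201, 0.267)

Proportion CI:
SE = √(p̂(1-p̂)/n) = √(0.234 · 0.766 / 433) = 0.02035

z* = 1.645
Margin = z* · SE = 1.645 · 0.02035 = 0.0335

CI: 0.234 ± 0.0335 = (0.201, 0.267)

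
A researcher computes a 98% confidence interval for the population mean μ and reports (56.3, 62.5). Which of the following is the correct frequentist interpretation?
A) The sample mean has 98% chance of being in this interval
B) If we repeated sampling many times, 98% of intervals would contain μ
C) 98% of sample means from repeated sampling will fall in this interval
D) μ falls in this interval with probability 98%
B

A) Wrong — x̄ is observed and sits in the interval by construction.
B) Correct — this is the frequentist long-run coverage interpretation.
C) Wrong — coverage applies to intervals containing μ, not to future x̄ values.
D) Wrong — μ is fixed; the randomness lives in the interval, not in μ.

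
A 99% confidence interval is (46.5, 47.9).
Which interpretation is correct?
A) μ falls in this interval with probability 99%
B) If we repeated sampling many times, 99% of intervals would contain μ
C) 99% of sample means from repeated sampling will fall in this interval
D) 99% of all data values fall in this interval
B

A) Wrong — μ is fixed; the randomness lives in the interval, not in μ.
B) Correct — this is the frequentist long-run coverage interpretation.
C) Wrong — coverage applies to intervals containing μ, not to future x̄ values.
D) Wrong — a CI is about the parameter μ, not individual data values.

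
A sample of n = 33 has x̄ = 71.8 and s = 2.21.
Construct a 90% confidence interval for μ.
(71.15, 72.45)

t-interval (σ unknown):
df = n - 1 = 32
t* = 1.694 for 90% confidence

Margin of error = t* · s/√n = 1.694 · 2.21/√33 = 0.65

CI: (71.15, 72.45)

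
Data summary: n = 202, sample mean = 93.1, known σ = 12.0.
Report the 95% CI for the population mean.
(91.45, 94.75)

z-interval (σ known):
z* = 1.960 for 95% confidence

Margin of error = z* · σ/√n = 1.960 · 12.0/√202 = 1.65

CI: (93.1 - 1.65, 93.1 + 1.65) = (91.45, 94.75)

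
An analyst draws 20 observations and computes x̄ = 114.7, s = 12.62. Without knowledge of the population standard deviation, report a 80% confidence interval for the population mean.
(110.95, 118.45)

t-interval (σ unknown):
df = n - 1 = 19
t* = 1.328 for 80% confidence

Margin of error = t* · s/√n = 1.328 · 12.62/√20 = 3.75

CI: (110.95, 118.45)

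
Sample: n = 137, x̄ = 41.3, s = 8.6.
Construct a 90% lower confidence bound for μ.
μ ≥ 40.35

Lower bound (one-sided):
t* = 1.288 (one-sided for 90%)
Lower bound = x̄ - t* · s/√n = 41.3 - 1.288 · 8.6/√137 = 40.35

We are 90% confident that μ ≥ 40.35.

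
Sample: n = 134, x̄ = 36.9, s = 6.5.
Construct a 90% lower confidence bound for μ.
μ ≥ 36.18

Lower bound (one-sided):
t* = 1.288 (one-sided for 90%)
Lower bound = x̄ - t* · s/√n = 36.9 - 1.288 · 6.5/√134 = 36.18

We are 90% confident that μ ≥ 36.18.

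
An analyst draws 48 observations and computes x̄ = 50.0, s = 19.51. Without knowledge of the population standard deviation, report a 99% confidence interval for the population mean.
(42.44, 57.56)

t-interval (σ unknown):
df = n - 1 = 47
t* = 2.685 for 99% confidence

Margin of error = t* · s/√n = 2.685 · 19.51/√48 = 7.56

CI: (42.44, 57.56)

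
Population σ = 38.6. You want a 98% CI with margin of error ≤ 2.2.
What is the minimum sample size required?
n ≥ 1666

For margin E ≤ 2.2:
n ≥ (z* · σ / E)²
n ≥ (2.326 · 38.6 / 2.2)²
n ≥ 1665.52

Minimum n = 1666 (rounding up)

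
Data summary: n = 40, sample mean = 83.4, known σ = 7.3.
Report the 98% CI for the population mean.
(80.72, 86.08)

z-interval (σ known):
z* = 2.326 for 98% confidence

Margin of error = z* · σ/√n = 2.326 · 7.3/√40 = 2.68

CI: (83.4 - 2.68, 83.4 + 2.68) = (80.72, 86.08)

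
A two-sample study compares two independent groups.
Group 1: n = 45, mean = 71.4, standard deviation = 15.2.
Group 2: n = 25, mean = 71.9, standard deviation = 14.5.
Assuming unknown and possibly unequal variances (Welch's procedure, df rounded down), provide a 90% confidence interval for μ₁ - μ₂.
(-6.66, 5.66)

Difference: x̄₁ - x̄₂ = -0.50
SE = √(s₁²/n₁ + s₂²/n₂) = √(15.2²/45 + 14.5²/25) = 3.6802
df = 51.73 → 51 (Welch–Satterthwaite, rounded down)
t* = 1.675

CI: -0.50 ± 1.675 · 3.6802 = -0.50 ± 6.16 = (-6.66, 5.66)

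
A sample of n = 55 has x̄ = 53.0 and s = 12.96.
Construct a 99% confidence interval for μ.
(48.33, 57.67)

t-interval (σ unknown):
df = n - 1 = 54
t* = 2.670 for 99% confidence

Margin of error = t* · s/√n = 2.670 · 12.96/√55 = 4.67

CI: (48.33, 57.67)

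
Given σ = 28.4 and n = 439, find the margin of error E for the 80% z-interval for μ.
Margin of error = 1.74

Margin of error = z* · σ/√n
= 1.282 · 28.4/√439
= 1.282 · 28.4/20.9523
= 1.74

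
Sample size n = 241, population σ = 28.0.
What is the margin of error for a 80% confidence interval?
Margin of error = 2.31

Margin of error = z* · σ/√n
= 1.282 · 28.0/√241
= 1.282 · 28.0/15.5242
= 2.31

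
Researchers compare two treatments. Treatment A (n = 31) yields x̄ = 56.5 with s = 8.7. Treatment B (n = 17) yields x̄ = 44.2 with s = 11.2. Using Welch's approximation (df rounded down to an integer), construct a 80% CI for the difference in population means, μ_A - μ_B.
(8.18, 16.42)

Difference: x̄₁ - x̄₂ = 12.30
SE = √(s₁²/n₁ + s₂²/n₂) = √(8.7²/31 + 11.2²/17) = 3.1338
df = 26.78 → 26 (Welch–Satterthwaite, rounded down)
t* = 1.315

CI: 12.30 ± 1.315 · 3.1338 = 12.30 ± 4.12 = (8.18, 16.42)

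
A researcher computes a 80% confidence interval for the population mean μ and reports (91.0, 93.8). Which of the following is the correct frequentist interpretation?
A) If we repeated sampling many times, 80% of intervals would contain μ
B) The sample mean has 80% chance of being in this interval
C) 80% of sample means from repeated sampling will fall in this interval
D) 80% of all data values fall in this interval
A

A) Correct — this is the frequentist long-run coverage interpretation.
B) Wrong — x̄ is observed and sits in the interval by construction.
C) Wrong — coverage applies to intervals containing μ, not to future x̄ values.
D) Wrong — a CI is about the parameter μ, not individual data values.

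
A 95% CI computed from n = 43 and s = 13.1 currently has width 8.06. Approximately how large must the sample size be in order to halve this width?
n ≈ 172

CI width ∝ 1/√n
To reduce width by factor 2, need √n to grow by 2 → need 2² = 4 times as many samples.

Current: n = 43, width = 8.06
New: n = 172, width ≈ 3.94

Width reduced by factor of 8.06/3.94 = 2.05.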